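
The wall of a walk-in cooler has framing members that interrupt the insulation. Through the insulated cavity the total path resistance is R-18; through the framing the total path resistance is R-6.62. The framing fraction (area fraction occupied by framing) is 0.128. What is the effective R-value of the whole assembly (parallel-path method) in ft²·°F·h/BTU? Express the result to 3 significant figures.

14.8 ft²·°F·h/BTU

U_eff = 0.872/18 + 0.128/6.62 = 0.04844 + 0.01934 = 0.06778
R_eff = 1/U_eff = 14.75 ft²·°F·h/BTU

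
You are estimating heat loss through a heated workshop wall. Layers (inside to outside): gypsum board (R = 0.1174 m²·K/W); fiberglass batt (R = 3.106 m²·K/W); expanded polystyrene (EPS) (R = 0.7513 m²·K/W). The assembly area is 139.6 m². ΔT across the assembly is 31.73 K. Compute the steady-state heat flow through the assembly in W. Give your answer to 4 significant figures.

R_total = 0.1174 + 3.106 + 0.7513 = 3.9747 m²·K/W
Q = A·ΔT/R = 139.6 × 31.73 / 3.9747 = 1114.4 W

1114 W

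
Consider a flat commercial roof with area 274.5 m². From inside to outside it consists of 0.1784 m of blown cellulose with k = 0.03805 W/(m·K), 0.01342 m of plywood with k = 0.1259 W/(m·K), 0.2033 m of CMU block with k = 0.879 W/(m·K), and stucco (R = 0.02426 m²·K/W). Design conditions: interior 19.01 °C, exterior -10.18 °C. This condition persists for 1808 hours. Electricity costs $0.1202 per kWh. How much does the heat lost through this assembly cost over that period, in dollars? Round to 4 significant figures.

344.8 dollars

0.1784/0.03805 = 4.6886
0.01342/0.1259 = 0.10659
0.2033/0.879 = 0.23129
R_total = 4.6886 + 0.10659 + 0.23129 + 0.02426 = 5.0507 m²·K/W
Q = 274.5 × (19.01 − (-10.18)) / 5.0507 = 1586.4 W
E = 1586.4 W × 1808 h / 1000 = 2868.3 kWh
Cost = 2868.3 × 0.1202 = $344.77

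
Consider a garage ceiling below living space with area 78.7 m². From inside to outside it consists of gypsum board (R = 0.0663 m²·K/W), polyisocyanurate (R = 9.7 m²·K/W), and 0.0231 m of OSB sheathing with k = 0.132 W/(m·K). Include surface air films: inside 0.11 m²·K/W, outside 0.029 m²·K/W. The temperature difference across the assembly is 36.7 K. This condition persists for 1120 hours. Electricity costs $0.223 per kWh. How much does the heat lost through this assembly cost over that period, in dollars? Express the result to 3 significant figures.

0.0231/0.132 = 0.175
R_total = 0.11 + 0.0663 + 9.7 + 0.175 + 0.029 = 10.08 m²·K/W
Q = 78.7 × 36.7 / 10.08 = 286.5 W
E = 286.5 W × 1120 h / 1000 = 320.9 kWh
Cost = 320.9 × 0.223 = $71.56

71.6 dollars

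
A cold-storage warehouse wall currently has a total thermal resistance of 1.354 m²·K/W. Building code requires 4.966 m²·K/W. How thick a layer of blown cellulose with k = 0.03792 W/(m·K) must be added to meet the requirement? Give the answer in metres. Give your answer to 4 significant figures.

0.1370 m

ΔR = 4.966 − 1.354 = 3.612 m²·K/W
L = ΔR × k = 3.612 × 0.03792 = 0.13697 m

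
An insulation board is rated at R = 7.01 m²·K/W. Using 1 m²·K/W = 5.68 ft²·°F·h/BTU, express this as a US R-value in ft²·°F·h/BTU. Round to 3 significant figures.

R_US = 7.01 × 5.68 = 39.82

39.8 ft²·°F·h/BTU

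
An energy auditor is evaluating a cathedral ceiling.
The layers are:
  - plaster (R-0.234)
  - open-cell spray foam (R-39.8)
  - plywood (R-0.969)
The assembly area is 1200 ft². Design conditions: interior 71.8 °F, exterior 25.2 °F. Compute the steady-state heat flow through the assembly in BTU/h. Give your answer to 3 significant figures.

R_total = 0.234 + 39.8 + 0.969 = 41 ft²·°F·h/BTU
Q = A·ΔT/R = 1200 × (71.8 − 25.2) / 41 = 1364 BTU/h

1360 BTU/h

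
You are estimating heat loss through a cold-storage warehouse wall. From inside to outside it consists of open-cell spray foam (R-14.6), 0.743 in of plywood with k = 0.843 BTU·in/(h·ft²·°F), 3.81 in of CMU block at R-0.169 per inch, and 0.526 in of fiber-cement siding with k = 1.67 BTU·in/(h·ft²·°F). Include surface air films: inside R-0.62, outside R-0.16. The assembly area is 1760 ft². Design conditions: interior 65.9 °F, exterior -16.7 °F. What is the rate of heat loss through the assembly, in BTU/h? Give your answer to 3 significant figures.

0.743/0.843 = 0.8814
3.81 × 0.169 = 0.6439
0.526/1.67 = 0.315
R_total = 0.62 + 14.6 + 0.8814 + 0.6439 + 0.315 + 0.16 = 17.22 ft²·°F·h/BTU
Q = A·ΔT/R = 1760 × (65.9 − (-16.7)) / 17.22 = 8442 BTU/h

8440 BTU/h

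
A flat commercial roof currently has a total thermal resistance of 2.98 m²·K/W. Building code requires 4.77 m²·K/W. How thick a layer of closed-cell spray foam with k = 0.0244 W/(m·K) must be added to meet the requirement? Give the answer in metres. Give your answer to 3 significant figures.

ΔR = 4.77 − 2.98 = 1.79 m²·K/W
L = ΔR × k = 1.79 × 0.0244 = 0.04368 m

0.0437 m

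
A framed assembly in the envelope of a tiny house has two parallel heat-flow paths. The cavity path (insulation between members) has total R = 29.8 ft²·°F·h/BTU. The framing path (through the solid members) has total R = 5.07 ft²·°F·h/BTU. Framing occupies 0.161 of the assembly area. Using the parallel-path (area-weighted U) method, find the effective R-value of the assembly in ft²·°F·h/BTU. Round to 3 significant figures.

U_eff = 0.839/29.8 + 0.161/5.07 = 0.02815 + 0.03176 = 0.05991
R_eff = 1/U_eff = 16.69 ft²·°F·h/BTU

16.7 ft²·°F·h/BTU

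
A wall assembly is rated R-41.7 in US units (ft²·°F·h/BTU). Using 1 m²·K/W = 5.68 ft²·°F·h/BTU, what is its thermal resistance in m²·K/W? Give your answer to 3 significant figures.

R_SI = 41.7/5.68 = 7.342

7.34 m²·K/W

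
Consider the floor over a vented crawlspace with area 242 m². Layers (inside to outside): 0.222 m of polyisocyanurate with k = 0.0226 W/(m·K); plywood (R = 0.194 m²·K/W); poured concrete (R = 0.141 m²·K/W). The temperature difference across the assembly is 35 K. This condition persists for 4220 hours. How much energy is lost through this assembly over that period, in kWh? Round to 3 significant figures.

3520 kWh

0.222/0.0226 = 9.823
R_total = 9.823 + 0.194 + 0.141 = 10.16 m²·K/W
Q = 242 × 35 / 10.16 = 833.8 W
E = 833.8 W × 4220 h / 1000 = 3519 kWh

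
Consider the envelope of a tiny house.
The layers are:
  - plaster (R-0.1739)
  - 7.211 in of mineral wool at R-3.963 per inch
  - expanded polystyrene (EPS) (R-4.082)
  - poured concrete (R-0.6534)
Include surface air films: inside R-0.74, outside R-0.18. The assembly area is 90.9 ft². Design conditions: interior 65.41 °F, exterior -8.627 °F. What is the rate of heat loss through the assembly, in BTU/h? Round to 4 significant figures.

195.6 BTU/h

7.211 × 3.963 = 28.577
R_total = 0.74 + 0.1739 + 28.577 + 4.082 + 0.6534 + 0.18 = 34.406 ft²·°F·h/BTU
Q = A·ΔT/R = 90.9 × (65.41 − (-8.627)) / 34.406 = 195.6 BTU/h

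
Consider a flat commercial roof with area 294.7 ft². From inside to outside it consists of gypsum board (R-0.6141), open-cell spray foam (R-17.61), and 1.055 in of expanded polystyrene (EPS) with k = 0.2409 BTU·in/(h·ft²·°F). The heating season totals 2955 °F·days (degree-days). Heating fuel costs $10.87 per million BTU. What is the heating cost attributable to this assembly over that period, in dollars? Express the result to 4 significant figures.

10.05 dollars

1.055/0.2409 = 4.3794
R_total = 0.6141 + 17.61 + 4.3794 = 22.604 ft²·°F·h/BTU
E = A × HDD × 24 / R = 294.7 × 2955 × 24 / 22.604 = 924640 BTU
Cost = 924640/10⁶ × 10.87 = $10.051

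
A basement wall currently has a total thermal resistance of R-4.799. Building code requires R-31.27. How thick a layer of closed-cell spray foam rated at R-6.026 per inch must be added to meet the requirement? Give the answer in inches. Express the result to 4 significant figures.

4.393 in

ΔR = 31.27 − 4.799 = 26.471 ft²·°F·h/BTU
L = ΔR / (R/in) = 26.471/6.026 = 4.3928 in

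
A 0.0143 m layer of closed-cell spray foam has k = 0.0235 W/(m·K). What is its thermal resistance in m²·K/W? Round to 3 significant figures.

0.609 m²·K/W

R = L/k = 0.0143/0.0235 = 0.6085 m²·K/W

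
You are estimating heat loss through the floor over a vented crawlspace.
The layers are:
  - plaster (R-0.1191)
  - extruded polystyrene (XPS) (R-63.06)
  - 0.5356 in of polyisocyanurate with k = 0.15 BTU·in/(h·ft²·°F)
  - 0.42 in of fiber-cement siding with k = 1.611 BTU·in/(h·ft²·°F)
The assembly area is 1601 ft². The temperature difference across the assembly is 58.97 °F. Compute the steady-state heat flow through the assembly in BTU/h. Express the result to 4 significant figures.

1409 BTU/h

0.5356/0.15 = 3.5707
0.42/1.611 = 0.26071
R_total = 0.1191 + 63.06 + 3.5707 + 0.26071 = 67.01 ft²·°F·h/BTU
Q = A·ΔT/R = 1601 × 58.97 / 67.01 = 1408.9 BTU/h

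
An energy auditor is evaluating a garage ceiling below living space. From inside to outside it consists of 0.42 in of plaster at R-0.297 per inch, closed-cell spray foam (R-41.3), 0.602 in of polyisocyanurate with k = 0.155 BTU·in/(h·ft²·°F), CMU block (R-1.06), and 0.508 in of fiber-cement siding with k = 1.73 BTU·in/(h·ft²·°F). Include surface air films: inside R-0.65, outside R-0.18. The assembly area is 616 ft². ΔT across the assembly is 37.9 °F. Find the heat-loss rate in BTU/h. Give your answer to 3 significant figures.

492 BTU/h

0.42 × 0.297 = 0.1247
0.602/0.155 = 3.884
0.508/1.73 = 0.2936
R_total = 0.65 + 0.1247 + 41.3 + 3.884 + 1.06 + 0.2936 + 0.18 = 47.49 ft²·°F·h/BTU
Q = A·ΔT/R = 616 × 37.9 / 47.49 = 491.6 BTU/h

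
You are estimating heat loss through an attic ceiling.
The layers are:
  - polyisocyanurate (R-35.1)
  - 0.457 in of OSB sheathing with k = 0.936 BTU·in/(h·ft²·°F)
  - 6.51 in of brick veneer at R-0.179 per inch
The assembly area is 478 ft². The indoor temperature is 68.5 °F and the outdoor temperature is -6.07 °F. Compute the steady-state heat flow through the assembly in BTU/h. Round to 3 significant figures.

0.457/0.936 = 0.4882
6.51 × 0.179 = 1.165
R_total = 35.1 + 0.4882 + 1.165 = 36.75 ft²·°F·h/BTU
Q = A·ΔT/R = 478 × (68.5 − (-6.07)) / 36.75 = 969.8 BTU/h

970 BTU/h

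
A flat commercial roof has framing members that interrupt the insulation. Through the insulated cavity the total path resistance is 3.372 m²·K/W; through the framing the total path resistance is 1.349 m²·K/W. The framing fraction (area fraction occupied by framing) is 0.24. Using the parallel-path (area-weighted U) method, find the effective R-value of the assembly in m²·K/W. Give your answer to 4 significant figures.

2.480 m²·K/W

U_eff = 0.76/3.372 + 0.24/1.349 = 0.22539 + 0.17791 = 0.4033
R_eff = 1/U_eff = 2.4796 m²·K/W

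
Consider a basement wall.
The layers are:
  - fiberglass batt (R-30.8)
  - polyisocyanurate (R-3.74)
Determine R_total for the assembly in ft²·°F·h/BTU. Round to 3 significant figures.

34.5 ft²·°F·h/BTU

R_total = 30.8 + 3.74 = 34.54 ft²·°F·h/BTU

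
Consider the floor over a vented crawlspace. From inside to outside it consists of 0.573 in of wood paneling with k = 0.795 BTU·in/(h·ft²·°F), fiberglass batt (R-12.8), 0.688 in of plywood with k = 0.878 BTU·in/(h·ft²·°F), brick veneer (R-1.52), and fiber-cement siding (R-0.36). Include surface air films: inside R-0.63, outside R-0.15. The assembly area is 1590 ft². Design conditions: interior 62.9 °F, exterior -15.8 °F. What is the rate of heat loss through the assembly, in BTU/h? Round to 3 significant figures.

7380 BTU/h

0.573/0.795 = 0.7208
0.688/0.878 = 0.7836
R_total = 0.63 + 0.7208 + 12.8 + 0.7836 + 1.52 + 0.36 + 0.15 = 16.96 ft²·°F·h/BTU
Q = A·ΔT/R = 1590 × (62.9 − (-15.8)) / 16.96 = 7376 BTU/h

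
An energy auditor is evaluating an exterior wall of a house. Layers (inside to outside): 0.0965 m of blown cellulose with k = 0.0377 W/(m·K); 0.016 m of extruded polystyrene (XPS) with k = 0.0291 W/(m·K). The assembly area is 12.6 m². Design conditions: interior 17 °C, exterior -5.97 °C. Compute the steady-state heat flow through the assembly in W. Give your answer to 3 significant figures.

93.1 W

0.0965/0.0377 = 2.56
0.016/0.0291 = 0.5498
R_total = 2.56 + 0.5498 = 3.11 m²·K/W
Q = A·ΔT/R = 12.6 × (17 − (-5.97)) / 3.11 = 93.08 W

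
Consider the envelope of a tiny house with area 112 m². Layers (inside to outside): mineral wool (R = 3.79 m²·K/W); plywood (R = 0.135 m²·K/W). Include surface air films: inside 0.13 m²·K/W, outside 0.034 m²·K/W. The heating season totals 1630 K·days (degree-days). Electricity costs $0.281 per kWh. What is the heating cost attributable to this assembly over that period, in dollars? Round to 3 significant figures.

R_total = 0.13 + 3.79 + 0.135 + 0.034 = 4.089 m²·K/W
E = A × HDD × 24 / R / 1000 = 112 × 1630 × 24 / 4.089 / 1000 = 1072 kWh
Cost = 1072 × 0.281 = $301.1

301 dollars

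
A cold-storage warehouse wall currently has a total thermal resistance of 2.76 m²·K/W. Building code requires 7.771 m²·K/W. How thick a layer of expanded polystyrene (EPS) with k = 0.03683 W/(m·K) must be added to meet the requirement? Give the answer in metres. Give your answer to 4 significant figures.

ΔR = 7.771 − 2.76 = 5.011 m²·K/W
L = ΔR × k = 5.011 × 0.03683 = 0.18456 m

0.1846 m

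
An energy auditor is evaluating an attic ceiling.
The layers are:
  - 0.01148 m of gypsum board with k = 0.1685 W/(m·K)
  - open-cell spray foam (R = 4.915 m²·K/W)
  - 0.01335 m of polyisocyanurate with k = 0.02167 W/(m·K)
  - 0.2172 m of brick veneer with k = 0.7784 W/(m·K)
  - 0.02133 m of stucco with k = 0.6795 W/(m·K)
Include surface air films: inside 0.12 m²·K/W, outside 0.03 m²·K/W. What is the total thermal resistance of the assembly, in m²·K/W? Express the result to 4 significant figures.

6.060 m²·K/W

0.01148/0.1685 = 0.068131
0.01335/0.02167 = 0.61606
0.2172/0.7784 = 0.27903
0.02133/0.6795 = 0.031391
R_total = 0.12 + 0.068131 + 4.915 + 0.61606 + 0.27903 + 0.031391 + 0.03 = 6.0596 m²·K/W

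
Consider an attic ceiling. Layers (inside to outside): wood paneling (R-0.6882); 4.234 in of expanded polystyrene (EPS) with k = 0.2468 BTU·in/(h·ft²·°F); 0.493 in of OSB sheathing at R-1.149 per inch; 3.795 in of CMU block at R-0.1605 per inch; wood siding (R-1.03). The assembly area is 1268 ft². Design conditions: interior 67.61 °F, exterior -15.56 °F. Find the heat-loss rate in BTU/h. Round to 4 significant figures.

5260 BTU/h

4.234/0.2468 = 17.156
0.493 × 1.149 = 0.56646
3.795 × 0.1605 = 0.6091
R_total = 0.6882 + 17.156 + 0.56646 + 0.6091 + 1.03 = 20.049 ft²·°F·h/BTU
Q = A·ΔT/R = 1268 × (67.61 − (-15.56)) / 20.049 = 5260 BTU/h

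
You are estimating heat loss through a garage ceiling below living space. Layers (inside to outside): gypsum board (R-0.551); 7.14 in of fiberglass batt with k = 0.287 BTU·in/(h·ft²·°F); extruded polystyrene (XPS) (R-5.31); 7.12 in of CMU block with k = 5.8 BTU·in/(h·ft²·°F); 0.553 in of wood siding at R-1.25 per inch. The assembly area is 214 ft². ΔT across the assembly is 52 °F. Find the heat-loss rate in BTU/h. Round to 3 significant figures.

7.14/0.287 = 24.88
7.12/5.8 = 1.228
0.553 × 1.25 = 0.6913
R_total = 0.551 + 24.88 + 5.31 + 1.228 + 0.6913 = 32.66 ft²·°F·h/BTU
Q = A·ΔT/R = 214 × 52 / 32.66 = 340.7 BTU/h

341 BTU/h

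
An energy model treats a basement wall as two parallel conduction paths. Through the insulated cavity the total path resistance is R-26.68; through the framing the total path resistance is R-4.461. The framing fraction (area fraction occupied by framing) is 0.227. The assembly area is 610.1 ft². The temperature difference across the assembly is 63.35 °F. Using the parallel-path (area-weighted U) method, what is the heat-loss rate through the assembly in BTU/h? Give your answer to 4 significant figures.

U_eff = 0.773/26.68 + 0.227/4.461 = 0.028973 + 0.050885 = 0.079858
R_eff = 1/U_eff = 12.522 ft²·°F·h/BTU
Q = 610.1 × 63.35 / 12.522 = 3086.5 BTU/h

3087 BTU/h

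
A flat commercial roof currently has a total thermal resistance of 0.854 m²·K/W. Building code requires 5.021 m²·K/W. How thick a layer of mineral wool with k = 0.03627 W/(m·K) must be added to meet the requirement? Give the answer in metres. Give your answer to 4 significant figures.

0.1511 m

ΔR = 5.021 − 0.854 = 4.167 m²·K/W
L = ΔR × k = 4.167 × 0.03627 = 0.15114 m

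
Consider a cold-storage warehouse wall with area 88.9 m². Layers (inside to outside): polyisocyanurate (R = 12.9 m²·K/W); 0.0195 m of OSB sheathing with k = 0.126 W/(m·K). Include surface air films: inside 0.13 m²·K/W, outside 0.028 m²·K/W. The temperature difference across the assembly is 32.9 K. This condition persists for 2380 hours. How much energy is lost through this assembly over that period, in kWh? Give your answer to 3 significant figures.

0.0195/0.126 = 0.1548
R_total = 0.13 + 12.9 + 0.1548 + 0.028 = 13.21 m²·K/W
Q = 88.9 × 32.9 / 13.21 = 221.4 W
E = 221.4 W × 2380 h / 1000 = 526.8 kWh

527 kWh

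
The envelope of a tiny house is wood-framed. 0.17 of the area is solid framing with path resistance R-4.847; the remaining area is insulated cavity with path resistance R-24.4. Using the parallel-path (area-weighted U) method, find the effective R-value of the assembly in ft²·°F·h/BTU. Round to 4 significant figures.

U_eff = 0.83/24.4 + 0.17/4.847 = 0.034016 + 0.035073 = 0.06909
R_eff = 1/U_eff = 14.474 ft²·°F·h/BTU

14.47 ft²·°F·h/BTU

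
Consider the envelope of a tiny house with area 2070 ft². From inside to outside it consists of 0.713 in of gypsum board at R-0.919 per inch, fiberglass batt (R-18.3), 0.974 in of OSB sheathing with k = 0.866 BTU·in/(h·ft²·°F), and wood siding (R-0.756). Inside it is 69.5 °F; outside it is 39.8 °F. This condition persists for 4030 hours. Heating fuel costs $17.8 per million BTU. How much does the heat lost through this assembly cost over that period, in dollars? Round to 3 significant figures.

212 dollars

0.713 × 0.919 = 0.6552
0.974/0.866 = 1.125
R_total = 0.6552 + 18.3 + 1.125 + 0.756 = 20.84 ft²·°F·h/BTU
Q = 2070 × (69.5 − 39.8) / 20.84 = 2951 BTU/h
E = 2951 × 4030 = 11890000 BTU
Cost = 11890000/10⁶ × 17.8 = $211.7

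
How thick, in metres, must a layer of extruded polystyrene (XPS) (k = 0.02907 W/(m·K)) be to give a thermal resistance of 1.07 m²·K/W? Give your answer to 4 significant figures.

0.03110 m

L = R·k = 1.07 × 0.02907 = 0.031105 m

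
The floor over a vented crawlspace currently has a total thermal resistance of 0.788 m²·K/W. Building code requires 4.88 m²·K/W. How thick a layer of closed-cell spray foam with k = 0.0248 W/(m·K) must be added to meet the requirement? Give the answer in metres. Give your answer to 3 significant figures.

0.101 m

ΔR = 4.88 − 0.788 = 4.092 m²·K/W
L = ΔR × k = 4.092 × 0.0248 = 0.1015 m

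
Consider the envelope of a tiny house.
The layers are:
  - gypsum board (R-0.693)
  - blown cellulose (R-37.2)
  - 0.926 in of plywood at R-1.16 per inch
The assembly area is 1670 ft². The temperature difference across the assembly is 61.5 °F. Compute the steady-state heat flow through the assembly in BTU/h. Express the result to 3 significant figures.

0.926 × 1.16 = 1.074
R_total = 0.693 + 37.2 + 1.074 = 38.97 ft²·°F·h/BTU
Q = A·ΔT/R = 1670 × 61.5 / 38.97 = 2636 BTU/h

2640 BTU/h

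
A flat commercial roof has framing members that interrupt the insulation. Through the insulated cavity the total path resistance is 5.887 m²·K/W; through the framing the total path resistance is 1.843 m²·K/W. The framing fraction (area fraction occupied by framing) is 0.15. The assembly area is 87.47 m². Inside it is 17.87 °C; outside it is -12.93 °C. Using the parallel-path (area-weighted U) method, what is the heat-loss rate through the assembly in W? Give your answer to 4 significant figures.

U_eff = 0.85/5.887 + 0.15/1.843 = 0.14439 + 0.081389 = 0.22577
R_eff = 1/U_eff = 4.4292 m²·K/W
Q = 87.47 × (17.87 − (-12.93)) / 4.4292 = 608.25 W

608.3 W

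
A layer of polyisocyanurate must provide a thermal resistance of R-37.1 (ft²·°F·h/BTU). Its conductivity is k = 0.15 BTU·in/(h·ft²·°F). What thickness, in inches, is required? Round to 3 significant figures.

5.57 in

L = R × k = 37.1 × 0.15 = 5.565 in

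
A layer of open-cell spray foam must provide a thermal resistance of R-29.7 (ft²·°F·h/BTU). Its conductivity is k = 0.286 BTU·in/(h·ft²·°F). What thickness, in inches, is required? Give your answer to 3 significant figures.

8.49 in

L = R × k = 29.7 × 0.286 = 8.494 in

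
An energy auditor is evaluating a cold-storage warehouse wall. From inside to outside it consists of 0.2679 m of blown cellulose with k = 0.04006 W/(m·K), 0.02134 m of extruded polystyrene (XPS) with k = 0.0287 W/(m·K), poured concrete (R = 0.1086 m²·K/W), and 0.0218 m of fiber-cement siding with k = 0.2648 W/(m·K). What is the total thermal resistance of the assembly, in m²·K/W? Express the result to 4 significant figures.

0.2679/0.04006 = 6.6875
0.02134/0.0287 = 0.74355
0.0218/0.2648 = 0.082326
R_total = 6.6875 + 0.74355 + 0.1086 + 0.082326 = 7.6219 m²·K/W

7.622 m²·K/W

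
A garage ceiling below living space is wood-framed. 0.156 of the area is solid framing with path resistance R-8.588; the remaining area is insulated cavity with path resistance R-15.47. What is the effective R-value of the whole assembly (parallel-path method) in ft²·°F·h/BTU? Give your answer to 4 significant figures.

U_eff = 0.844/15.47 + 0.156/8.588 = 0.054557 + 0.018165 = 0.072722
R_eff = 1/U_eff = 13.751 ft²·°F·h/BTU

13.75 ft²·°F·h/BTU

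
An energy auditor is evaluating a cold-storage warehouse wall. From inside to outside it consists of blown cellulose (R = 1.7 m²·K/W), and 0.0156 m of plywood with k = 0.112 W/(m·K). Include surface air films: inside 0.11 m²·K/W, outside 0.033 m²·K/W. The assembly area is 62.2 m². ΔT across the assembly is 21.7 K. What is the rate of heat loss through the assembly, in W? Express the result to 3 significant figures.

681 W

0.0156/0.112 = 0.1393
R_total = 0.11 + 1.7 + 0.1393 + 0.033 = 1.982 m²·K/W
Q = A·ΔT/R = 62.2 × 21.7 / 1.982 = 680.9 W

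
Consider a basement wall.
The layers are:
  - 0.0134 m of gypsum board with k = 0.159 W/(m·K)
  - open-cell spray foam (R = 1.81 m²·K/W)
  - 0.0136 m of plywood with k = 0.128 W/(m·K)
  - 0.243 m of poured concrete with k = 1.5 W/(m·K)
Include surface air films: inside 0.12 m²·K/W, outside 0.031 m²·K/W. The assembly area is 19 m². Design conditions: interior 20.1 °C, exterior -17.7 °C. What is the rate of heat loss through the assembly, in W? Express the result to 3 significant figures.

310 W

0.0134/0.159 = 0.08428
0.0136/0.128 = 0.1062
0.243/1.5 = 0.162
R_total = 0.12 + 0.08428 + 1.81 + 0.1062 + 0.162 + 0.031 = 2.314 m²·K/W
Q = A·ΔT/R = 19 × (20.1 − (-17.7)) / 2.314 = 310.4 W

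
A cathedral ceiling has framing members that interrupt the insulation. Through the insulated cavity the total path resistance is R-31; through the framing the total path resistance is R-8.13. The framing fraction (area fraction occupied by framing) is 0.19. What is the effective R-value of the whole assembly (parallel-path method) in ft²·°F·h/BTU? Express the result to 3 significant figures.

20.2 ft²·°F·h/BTU

U_eff = 0.81/31 + 0.19/8.13 = 0.02613 + 0.02337 = 0.0495
R_eff = 1/U_eff = 20.2 ft²·°F·h/BTU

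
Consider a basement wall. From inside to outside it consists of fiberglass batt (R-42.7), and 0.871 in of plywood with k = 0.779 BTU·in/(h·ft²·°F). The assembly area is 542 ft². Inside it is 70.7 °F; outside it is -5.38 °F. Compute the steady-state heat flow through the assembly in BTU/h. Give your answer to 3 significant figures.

941 BTU/h

0.871/0.779 = 1.118
R_total = 42.7 + 1.118 = 43.82 ft²·°F·h/BTU
Q = A·ΔT/R = 542 × (70.7 − (-5.38)) / 43.82 = 941.1 BTU/h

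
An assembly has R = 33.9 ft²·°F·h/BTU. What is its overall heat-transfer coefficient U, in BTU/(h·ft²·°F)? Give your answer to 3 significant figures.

U = 1/R = 1/33.9 = 0.0295

0.0295 BTU/(h·ft²·°F)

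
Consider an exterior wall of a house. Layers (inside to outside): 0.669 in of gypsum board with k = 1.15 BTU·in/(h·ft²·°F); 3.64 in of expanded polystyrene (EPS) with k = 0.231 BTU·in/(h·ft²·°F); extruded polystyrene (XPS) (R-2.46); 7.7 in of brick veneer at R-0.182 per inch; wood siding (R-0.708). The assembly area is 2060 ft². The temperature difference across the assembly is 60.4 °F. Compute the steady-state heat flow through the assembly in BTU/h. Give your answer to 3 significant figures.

0.669/1.15 = 0.5817
3.64/0.231 = 15.76
7.7 × 0.182 = 1.401
R_total = 0.5817 + 15.76 + 2.46 + 1.401 + 0.708 = 20.91 ft²·°F·h/BTU
Q = A·ΔT/R = 2060 × 60.4 / 20.91 = 5951 BTU/h

5950 BTU/h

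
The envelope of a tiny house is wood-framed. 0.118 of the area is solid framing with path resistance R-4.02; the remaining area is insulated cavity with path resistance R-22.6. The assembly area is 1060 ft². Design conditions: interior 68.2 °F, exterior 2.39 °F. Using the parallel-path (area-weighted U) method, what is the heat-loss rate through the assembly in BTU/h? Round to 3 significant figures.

U_eff = 0.882/22.6 + 0.118/4.02 = 0.03903 + 0.02935 = 0.06838
R_eff = 1/U_eff = 14.62 ft²·°F·h/BTU
Q = 1060 × (68.2 − 2.39) / 14.62 = 4770 BTU/h

4770 BTU/h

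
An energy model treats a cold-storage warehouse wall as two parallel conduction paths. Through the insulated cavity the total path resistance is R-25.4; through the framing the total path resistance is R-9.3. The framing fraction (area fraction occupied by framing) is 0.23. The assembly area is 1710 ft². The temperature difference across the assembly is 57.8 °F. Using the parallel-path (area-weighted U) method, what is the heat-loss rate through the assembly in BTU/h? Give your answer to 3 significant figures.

5440 BTU/h

U_eff = 0.77/25.4 + 0.23/9.3 = 0.03031 + 0.02473 = 0.05505
R_eff = 1/U_eff = 18.17 ft²·°F·h/BTU
Q = 1710 × 57.8 / 18.17 = 5441 BTU/h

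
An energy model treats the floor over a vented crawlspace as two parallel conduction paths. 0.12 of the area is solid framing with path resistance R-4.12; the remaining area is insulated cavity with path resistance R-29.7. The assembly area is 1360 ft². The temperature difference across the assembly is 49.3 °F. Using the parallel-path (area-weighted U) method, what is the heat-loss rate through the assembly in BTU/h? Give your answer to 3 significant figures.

3940 BTU/h

U_eff = 0.88/29.7 + 0.12/4.12 = 0.02963 + 0.02913 = 0.05876
R_eff = 1/U_eff = 17.02 ft²·°F·h/BTU
Q = 1360 × 49.3 / 17.02 = 3939 BTU/h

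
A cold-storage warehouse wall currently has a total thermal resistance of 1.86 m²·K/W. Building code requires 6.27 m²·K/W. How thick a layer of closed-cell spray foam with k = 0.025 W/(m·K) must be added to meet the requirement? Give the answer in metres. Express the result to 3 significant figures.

0.110 m

ΔR = 6.27 − 1.86 = 4.41 m²·K/W
L = ΔR × k = 4.41 × 0.025 = 0.1102 m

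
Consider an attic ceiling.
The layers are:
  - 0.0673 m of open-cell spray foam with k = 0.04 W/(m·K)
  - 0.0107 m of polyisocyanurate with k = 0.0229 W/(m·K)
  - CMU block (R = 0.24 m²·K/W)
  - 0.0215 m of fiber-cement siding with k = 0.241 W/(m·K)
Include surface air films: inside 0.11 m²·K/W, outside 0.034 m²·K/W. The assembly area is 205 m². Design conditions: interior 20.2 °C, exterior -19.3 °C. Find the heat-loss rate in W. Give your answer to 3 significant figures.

3090 W

0.0673/0.04 = 1.682
0.0107/0.0229 = 0.4672
0.0215/0.241 = 0.08921
R_total = 0.11 + 1.682 + 0.4672 + 0.24 + 0.08921 + 0.034 = 2.623 m²·K/W
Q = A·ΔT/R = 205 × (20.2 − (-19.3)) / 2.623 = 3087 W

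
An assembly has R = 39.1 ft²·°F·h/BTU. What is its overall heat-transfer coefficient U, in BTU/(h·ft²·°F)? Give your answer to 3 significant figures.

0.0256 BTU/(h·ft²·°F)

U = 1/R = 1/39.1 = 0.02558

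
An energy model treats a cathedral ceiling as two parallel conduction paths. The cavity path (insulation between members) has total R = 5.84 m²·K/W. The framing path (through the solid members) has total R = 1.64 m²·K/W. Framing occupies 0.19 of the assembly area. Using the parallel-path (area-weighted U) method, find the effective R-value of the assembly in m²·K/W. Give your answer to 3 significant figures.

3.93 m²·K/W

U_eff = 0.81/5.84 + 0.19/1.64 = 0.1387 + 0.1159 = 0.2546
R_eff = 1/U_eff = 3.928 m²·K/W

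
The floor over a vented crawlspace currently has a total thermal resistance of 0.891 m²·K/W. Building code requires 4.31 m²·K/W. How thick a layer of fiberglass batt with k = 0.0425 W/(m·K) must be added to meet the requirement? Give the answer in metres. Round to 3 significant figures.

0.145 m

ΔR = 4.31 − 0.891 = 3.419 m²·K/W
L = ΔR × k = 3.419 × 0.0425 = 0.1453 m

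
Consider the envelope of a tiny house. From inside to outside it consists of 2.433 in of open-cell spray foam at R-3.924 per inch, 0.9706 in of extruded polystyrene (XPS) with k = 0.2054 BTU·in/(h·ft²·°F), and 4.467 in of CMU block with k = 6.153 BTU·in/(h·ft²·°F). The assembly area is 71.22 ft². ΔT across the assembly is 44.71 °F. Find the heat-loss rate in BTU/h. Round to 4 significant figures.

212.3 BTU/h

2.433 × 3.924 = 9.5471
0.9706/0.2054 = 4.7254
4.467/6.153 = 0.72599
R_total = 9.5471 + 4.7254 + 0.72599 = 14.998 ft²·°F·h/BTU
Q = A·ΔT/R = 71.22 × 44.71 / 14.998 = 212.3 BTU/h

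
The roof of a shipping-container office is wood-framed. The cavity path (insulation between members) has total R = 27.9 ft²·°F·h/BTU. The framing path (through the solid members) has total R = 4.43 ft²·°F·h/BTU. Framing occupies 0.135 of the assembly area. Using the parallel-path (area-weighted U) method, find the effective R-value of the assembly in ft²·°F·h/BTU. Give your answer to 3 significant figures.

U_eff = 0.865/27.9 + 0.135/4.43 = 0.031 + 0.03047 = 0.06148
R_eff = 1/U_eff = 16.27 ft²·°F·h/BTU

16.3 ft²·°F·h/BTU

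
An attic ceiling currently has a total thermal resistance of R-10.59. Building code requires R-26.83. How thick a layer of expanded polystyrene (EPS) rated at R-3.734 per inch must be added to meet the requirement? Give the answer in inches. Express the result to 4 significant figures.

4.349 in

ΔR = 26.83 − 10.59 = 16.24 ft²·°F·h/BTU
L = ΔR / (R/in) = 16.24/3.734 = 4.3492 in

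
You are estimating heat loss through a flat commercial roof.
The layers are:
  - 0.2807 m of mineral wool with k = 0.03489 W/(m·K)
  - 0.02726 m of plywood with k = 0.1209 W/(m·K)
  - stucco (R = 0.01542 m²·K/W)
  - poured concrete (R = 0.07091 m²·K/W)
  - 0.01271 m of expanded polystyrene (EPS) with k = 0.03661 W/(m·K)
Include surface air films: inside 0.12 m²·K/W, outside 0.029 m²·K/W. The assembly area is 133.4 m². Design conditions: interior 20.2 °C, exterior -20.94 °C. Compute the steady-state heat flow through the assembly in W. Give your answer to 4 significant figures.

0.2807/0.03489 = 8.0453
0.02726/0.1209 = 0.22548
0.01271/0.03661 = 0.34717
R_total = 0.12 + 8.0453 + 0.22548 + 0.01542 + 0.07091 + 0.34717 + 0.029 = 8.8533 m²·K/W
Q = A·ΔT/R = 133.4 × (20.2 − (-20.94)) / 8.8533 = 619.89 W

619.9 W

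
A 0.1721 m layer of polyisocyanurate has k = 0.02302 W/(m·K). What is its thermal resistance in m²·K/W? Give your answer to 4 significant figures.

R = L/k = 0.1721/0.02302 = 7.4761 m²·K/W

7.476 m²·K/W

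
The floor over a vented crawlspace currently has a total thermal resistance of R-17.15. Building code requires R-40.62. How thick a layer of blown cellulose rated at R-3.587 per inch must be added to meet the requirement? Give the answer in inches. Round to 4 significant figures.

6.543 in

ΔR = 40.62 − 17.15 = 23.47 ft²·°F·h/BTU
L = ΔR / (R/in) = 23.47/3.587 = 6.5431 in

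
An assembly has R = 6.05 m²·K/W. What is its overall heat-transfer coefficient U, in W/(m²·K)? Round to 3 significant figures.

0.165 W/(m²·K)

U = 1/R = 1/6.05 = 0.1653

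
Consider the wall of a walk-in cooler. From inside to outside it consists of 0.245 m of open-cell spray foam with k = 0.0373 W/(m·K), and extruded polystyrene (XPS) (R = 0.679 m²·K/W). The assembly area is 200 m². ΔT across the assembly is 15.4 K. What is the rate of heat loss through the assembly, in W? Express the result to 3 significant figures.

425 W

0.245/0.0373 = 6.568
R_total = 6.568 + 0.679 = 7.247 m²·K/W
Q = A·ΔT/R = 200 × 15.4 / 7.247 = 425 W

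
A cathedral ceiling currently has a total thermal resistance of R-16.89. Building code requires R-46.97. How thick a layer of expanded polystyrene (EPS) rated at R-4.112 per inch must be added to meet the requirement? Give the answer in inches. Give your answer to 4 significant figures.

7.315 in

ΔR = 46.97 − 16.89 = 30.08 ft²·°F·h/BTU
L = ΔR / (R/in) = 30.08/4.112 = 7.3152 in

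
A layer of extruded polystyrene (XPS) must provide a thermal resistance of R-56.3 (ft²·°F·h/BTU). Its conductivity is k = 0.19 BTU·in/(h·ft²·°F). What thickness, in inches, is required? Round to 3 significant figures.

10.7 in

L = R × k = 56.3 × 0.19 = 10.7 in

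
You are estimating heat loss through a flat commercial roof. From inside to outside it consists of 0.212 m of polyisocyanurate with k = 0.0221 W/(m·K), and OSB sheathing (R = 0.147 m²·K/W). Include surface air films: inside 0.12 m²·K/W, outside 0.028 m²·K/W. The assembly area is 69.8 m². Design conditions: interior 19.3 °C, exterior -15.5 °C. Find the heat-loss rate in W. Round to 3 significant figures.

246 W

0.212/0.0221 = 9.593
R_total = 0.12 + 9.593 + 0.147 + 0.028 = 9.888 m²·K/W
Q = A·ΔT/R = 69.8 × (19.3 − (-15.5)) / 9.888 = 245.7 W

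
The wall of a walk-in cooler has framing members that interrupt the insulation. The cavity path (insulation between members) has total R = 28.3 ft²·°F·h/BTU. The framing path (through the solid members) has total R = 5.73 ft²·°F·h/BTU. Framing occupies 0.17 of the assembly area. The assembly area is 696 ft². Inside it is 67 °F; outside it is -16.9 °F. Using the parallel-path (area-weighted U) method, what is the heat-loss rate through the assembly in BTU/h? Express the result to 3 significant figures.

U_eff = 0.83/28.3 + 0.17/5.73 = 0.02933 + 0.02967 = 0.059
R_eff = 1/U_eff = 16.95 ft²·°F·h/BTU
Q = 696 × (67 − (-16.9)) / 16.95 = 3445 BTU/h

3450 BTU/h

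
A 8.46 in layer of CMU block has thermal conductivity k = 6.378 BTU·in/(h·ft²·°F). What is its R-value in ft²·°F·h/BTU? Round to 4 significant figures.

1.326 ft²·°F·h/BTU

R = L/k = 8.46/6.378 = 1.3264 ft²·°F·h/BTU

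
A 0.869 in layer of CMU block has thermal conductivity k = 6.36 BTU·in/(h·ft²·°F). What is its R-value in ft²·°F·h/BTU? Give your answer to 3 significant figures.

R = L/k = 0.869/6.36 = 0.1366 ft²·°F·h/BTU

0.137 ft²·°F·h/BTU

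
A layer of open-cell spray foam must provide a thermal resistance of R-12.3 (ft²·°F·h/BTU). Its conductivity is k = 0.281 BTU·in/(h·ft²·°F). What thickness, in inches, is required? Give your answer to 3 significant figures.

3.46 in

L = R × k = 12.3 × 0.281 = 3.456 in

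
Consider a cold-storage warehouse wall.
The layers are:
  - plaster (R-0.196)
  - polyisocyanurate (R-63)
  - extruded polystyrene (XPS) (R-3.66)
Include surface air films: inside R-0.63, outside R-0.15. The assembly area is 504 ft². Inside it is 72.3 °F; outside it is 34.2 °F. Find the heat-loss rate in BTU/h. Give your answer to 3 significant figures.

284 BTU/h

R_total = 0.63 + 0.196 + 63 + 3.66 + 0.15 = 67.64 ft²·°F·h/BTU
Q = A·ΔT/R = 504 × (72.3 − 34.2) / 67.64 = 283.9 BTU/h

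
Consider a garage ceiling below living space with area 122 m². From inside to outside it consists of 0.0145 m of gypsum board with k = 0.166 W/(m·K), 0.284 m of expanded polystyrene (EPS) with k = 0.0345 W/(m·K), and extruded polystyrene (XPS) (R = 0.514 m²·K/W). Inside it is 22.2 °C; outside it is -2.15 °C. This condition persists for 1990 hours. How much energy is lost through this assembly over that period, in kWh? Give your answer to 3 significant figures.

669 kWh

0.0145/0.166 = 0.08735
0.284/0.0345 = 8.232
R_total = 0.08735 + 8.232 + 0.514 = 8.833 m²·K/W
Q = 122 × (22.2 − (-2.15)) / 8.833 = 336.3 W
E = 336.3 W × 1990 h / 1000 = 669.3 kWh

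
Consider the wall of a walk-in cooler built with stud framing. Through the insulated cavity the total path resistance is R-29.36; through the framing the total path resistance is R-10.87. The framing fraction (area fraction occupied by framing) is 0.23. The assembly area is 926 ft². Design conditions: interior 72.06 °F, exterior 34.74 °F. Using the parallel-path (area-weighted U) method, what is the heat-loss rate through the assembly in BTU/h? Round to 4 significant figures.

1638 BTU/h

U_eff = 0.77/29.36 + 0.23/10.87 = 0.026226 + 0.021159 = 0.047385
R_eff = 1/U_eff = 21.104 ft²·°F·h/BTU
Q = 926 × (72.06 − 34.74) / 21.104 = 1637.6 BTU/h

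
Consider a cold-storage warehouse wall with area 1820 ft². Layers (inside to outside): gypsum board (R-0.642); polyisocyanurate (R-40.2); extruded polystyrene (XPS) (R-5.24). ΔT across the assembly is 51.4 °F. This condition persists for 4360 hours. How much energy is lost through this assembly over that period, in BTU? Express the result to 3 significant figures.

8850000 BTU

R_total = 0.642 + 40.2 + 5.24 = 46.08 ft²·°F·h/BTU
Q = 1820 × 51.4 / 46.08 = 2030 BTU/h
E = 2030 × 4360 = 8851000 BTU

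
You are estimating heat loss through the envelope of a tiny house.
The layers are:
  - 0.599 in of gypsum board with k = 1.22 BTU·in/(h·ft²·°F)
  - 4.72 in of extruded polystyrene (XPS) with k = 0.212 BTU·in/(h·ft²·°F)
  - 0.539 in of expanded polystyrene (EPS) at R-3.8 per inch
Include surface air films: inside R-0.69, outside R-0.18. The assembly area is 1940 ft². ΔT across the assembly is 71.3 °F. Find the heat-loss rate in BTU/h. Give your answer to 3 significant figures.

0.599/1.22 = 0.491
4.72/0.212 = 22.26
0.539 × 3.8 = 2.048
R_total = 0.69 + 0.491 + 22.26 + 2.048 + 0.18 = 25.67 ft²·°F·h/BTU
Q = A·ΔT/R = 1940 × 71.3 / 25.67 = 5388 BTU/h

5390 BTU/h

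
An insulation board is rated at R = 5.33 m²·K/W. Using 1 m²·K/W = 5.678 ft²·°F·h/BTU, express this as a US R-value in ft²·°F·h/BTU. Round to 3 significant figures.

R_US = 5.33 × 5.678 = 30.26

30.3 ft²·°F·h/BTU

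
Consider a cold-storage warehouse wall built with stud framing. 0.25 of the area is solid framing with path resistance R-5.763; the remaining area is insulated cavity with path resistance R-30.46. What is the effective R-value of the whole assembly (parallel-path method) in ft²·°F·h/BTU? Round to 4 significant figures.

14.71 ft²·°F·h/BTU

U_eff = 0.75/30.46 + 0.25/5.763 = 0.024622 + 0.04338 = 0.068003
R_eff = 1/U_eff = 14.705 ft²·°F·h/BTU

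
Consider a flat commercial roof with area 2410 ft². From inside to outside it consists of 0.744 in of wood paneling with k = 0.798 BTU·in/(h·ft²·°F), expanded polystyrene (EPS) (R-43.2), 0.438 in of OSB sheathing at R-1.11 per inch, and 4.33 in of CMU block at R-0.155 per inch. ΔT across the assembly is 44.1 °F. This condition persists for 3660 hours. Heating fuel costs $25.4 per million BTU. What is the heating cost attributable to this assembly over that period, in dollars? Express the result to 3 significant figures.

218 dollars

0.744/0.798 = 0.9323
0.438 × 1.11 = 0.4862
4.33 × 0.155 = 0.6712
R_total = 0.9323 + 43.2 + 0.4862 + 0.6712 = 45.29 ft²·°F·h/BTU
Q = 2410 × 44.1 / 45.29 = 2347 BTU/h
E = 2347 × 3660 = 8589000 BTU
Cost = 8589000/10⁶ × 25.4 = $218.2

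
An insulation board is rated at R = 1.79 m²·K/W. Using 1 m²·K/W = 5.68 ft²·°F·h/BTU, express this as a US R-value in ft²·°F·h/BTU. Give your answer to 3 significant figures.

10.2 ft²·°F·h/BTU

R_US = 1.79 × 5.68 = 10.17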